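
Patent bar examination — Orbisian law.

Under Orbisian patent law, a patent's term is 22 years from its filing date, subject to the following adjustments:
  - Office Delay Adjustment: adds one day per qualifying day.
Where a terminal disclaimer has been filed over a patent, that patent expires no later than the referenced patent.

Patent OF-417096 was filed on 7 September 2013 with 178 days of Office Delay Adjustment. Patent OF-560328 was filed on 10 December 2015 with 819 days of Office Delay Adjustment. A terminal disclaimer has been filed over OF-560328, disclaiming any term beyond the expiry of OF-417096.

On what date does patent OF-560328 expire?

2036-03-03

Natural term of OF-560328:
  Base: filing + 22 years → 10 December 2037.
  Office Delay Adjustment: +819 days → 8 March 2040.
Expiry of referenced patent OF-417096:
  Base: filing + 22 years → 7 September 2035.
  Office Delay Adjustment: +178 days → 3 March 2036.
Terminal disclaimer: OF-560328 expires on the earlier of 8 March 2040 and 3 March 2036.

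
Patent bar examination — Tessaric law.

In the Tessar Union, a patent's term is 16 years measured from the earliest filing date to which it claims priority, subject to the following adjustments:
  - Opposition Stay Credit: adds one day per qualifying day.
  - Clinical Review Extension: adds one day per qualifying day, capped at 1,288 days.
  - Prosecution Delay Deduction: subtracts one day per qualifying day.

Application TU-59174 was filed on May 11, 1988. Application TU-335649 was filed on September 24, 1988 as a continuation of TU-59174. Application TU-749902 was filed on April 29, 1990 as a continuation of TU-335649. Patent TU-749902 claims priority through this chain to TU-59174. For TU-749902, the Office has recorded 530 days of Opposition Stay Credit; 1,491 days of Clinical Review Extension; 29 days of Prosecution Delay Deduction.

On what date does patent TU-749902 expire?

Earliest priority filing: 11 May 1988.
Base term: 11 May 1988 + 16 years → 11 May 2004.
Opposition Stay Credit: +530 days → 23 October 2005.
Clinical Review Extension: 1491 days claimed exceeds the 1288-day cap, so +1288 days → 3 May 2009.
Prosecution Delay Deduction: −29 days → 4 April 2009.

2009-04-04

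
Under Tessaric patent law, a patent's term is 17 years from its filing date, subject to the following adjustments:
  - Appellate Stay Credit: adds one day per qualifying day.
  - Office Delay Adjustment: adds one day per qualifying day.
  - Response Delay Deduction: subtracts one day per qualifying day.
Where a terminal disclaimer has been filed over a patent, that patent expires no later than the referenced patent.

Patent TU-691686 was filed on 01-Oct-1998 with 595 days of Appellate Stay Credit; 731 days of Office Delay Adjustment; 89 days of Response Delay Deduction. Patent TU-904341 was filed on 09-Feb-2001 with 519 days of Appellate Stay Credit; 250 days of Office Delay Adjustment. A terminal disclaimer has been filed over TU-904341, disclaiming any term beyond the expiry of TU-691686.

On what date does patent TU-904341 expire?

Natural term of TU-904341:
  Base: filing + 17 years → 9 February 2018.
  Appellate Stay Credit: +519 days → 13 July 2019.
  Office Delay Adjustment: +250 days → 19 March 2020.
Expiry of referenced patent TU-691686:
  Base: filing + 17 years → 1 October 2015.
  Appellate Stay Credit: +595 days → 18 May 2017.
  Office Delay Adjustment: +731 days → 19 May 2019.
  Response Delay Deduction: −89 days → 19 February 2019.
Terminal disclaimer: TU-904341 expires on the earlier of 19 March 2020 and 19 February 2019.

February 19, 2019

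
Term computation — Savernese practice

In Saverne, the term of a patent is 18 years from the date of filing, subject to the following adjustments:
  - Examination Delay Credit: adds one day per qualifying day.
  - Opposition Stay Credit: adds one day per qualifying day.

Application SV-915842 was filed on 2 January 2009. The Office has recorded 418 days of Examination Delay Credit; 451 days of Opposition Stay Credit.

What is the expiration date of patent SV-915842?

Base term: filing date + 18 years → 2 January 2027.
Examination Delay Credit: +418 days → 24 February 2028.
Opposition Stay Credit: +451 days → 20 May 2029.

2029-05-20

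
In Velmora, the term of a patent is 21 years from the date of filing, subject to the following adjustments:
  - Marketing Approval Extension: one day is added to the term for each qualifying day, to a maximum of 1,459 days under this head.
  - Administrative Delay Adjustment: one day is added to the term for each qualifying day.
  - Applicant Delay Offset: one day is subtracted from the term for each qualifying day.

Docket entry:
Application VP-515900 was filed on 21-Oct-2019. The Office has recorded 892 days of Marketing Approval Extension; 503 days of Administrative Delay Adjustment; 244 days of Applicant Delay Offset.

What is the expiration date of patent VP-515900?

Base term: filing date + 21 years → 21 October 2040.
Marketing Approval Extension: 892 days (within the 1459-day cap) → +892 days → 1 April 2043.
Administrative Delay Adjustment: +503 days → 16 August 2044.
Applicant Delay Offset: −244 days → 16 December 2043.

2043-12-16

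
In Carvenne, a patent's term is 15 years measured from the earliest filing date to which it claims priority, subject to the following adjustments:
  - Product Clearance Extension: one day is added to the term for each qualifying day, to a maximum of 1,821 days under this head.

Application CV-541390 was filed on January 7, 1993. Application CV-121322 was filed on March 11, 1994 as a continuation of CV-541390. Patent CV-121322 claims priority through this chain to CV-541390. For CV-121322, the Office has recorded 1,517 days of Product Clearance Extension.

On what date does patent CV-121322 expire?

Earliest priority filing: 7 January 1993.
Base term: 7 January 1993 + 15 years → 7 January 2008.
Product Clearance Extension: 1517 days (within the 1821-day cap) → +1517 days → 3 March 2012.

March 3, 2012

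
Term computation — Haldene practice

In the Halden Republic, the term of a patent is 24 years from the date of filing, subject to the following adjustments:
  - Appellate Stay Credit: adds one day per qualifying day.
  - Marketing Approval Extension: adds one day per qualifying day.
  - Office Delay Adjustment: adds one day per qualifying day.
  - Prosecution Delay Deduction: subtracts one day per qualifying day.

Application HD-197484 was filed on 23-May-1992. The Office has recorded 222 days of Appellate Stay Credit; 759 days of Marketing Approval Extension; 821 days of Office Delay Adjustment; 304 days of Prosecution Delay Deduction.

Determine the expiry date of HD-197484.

Base term: filing date + 24 years → 23 May 2016.
Appellate Stay Credit: +222 days → 31 December 2016.
Marketing Approval Extension: +759 days → 29 January 2019.
Office Delay Adjustment: +821 days → 29 April 2021.
Prosecution Delay Deduction: −304 days → 29 June 2020.

June 29, 2020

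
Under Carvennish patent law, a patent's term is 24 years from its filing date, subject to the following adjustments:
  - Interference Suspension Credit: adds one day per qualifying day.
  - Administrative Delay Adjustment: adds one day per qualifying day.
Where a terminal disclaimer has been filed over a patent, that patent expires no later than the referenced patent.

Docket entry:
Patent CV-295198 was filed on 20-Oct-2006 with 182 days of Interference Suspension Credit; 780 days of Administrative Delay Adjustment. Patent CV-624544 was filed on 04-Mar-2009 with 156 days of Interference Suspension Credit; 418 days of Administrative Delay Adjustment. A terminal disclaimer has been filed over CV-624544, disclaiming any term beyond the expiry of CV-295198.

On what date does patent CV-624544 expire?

Natural term of CV-624544:
  Base: filing + 24 years → 4 March 2033.
  Interference Suspension Credit: +156 days → 7 August 2033.
  Administrative Delay Adjustment: +418 days → 29 September 2034.
Expiry of referenced patent CV-295198:
  Base: filing + 24 years → 20 October 2030.
  Interference Suspension Credit: +182 days → 20 April 2031.
  Administrative Delay Adjustment: +780 days → 8 June 2033.
Terminal disclaimer: CV-624544 expires on the earlier of 29 September 2034 and 8 June 2033.

June 8, 2033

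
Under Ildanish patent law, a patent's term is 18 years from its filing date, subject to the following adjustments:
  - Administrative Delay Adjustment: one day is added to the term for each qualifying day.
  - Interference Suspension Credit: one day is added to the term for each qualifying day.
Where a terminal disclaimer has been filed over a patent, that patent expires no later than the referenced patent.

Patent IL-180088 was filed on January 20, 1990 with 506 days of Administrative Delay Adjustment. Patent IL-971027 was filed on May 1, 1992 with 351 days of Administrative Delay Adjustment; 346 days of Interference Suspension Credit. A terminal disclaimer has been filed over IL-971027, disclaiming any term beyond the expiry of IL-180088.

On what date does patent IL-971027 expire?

June 9, 2009

Natural term of IL-971027:
  Base: filing + 18 years → 1 May 2010.
  Administrative Delay Adjustment: +351 days → 17 April 2011.
  Interference Suspension Credit: +346 days → 28 March 2012.
Expiry of referenced patent IL-180088:
  Base: filing + 18 years → 20 January 2008.
  Administrative Delay Adjustment: +506 days → 9 June 2009.
Terminal disclaimer: IL-971027 expires on the earlier of 28 March 2012 and 9 June 2009.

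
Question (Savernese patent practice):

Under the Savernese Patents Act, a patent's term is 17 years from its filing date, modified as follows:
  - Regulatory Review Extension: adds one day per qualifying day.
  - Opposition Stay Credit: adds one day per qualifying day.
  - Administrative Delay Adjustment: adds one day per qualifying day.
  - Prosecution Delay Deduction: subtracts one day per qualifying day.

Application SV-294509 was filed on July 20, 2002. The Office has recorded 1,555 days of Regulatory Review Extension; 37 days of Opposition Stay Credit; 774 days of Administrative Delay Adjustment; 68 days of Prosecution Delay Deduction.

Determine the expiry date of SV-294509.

Base term: filing date + 17 years → 20 July 2019.
Regulatory Review Extension: +1555 days → 22 October 2023.
Opposition Stay Credit: +37 days → 28 November 2023.
Administrative Delay Adjustment: +774 days → 10 January 2026.
Prosecution Delay Deduction: −68 days → 3 November 2025.

November 3, 2025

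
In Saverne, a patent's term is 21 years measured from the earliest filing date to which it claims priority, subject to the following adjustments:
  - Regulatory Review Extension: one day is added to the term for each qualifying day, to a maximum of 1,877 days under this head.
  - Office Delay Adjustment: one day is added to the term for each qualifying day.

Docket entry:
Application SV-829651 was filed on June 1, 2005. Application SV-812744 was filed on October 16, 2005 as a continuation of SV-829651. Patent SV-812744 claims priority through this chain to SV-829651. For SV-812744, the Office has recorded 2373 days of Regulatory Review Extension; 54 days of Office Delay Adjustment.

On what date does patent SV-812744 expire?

Earliest priority filing: 1 June 2005.
Base term: 1 June 2005 + 21 years → 1 June 2026.
Regulatory Review Extension: 2373 days claimed exceeds the 1877-day cap, so +1877 days → 22 July 2031.
Office Delay Adjustment: +54 days → 14 September 2031.

2031-09-14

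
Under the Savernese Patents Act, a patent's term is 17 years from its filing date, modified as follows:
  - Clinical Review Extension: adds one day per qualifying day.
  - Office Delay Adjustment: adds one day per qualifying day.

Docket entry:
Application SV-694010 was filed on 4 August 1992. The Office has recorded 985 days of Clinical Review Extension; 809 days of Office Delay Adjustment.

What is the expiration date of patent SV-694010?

2014-07-03

Base term: filing date + 17 years → 4 August 2009.
Clinical Review Extension: +985 days → 15 April 2012.
Office Delay Adjustment: +809 days → 3 July 2014.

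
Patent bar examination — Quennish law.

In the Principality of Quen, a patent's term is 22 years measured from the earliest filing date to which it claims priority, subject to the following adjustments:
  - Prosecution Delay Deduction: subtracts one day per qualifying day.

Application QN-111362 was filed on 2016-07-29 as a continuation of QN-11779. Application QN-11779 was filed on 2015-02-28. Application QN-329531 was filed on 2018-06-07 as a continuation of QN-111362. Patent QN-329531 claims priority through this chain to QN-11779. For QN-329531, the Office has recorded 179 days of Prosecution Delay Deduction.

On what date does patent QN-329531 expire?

2036-09-02

Earliest priority filing: 28 February 2015.
Base term: 28 February 2015 + 22 years → 28 February 2037.
Prosecution Delay Deduction: −179 days → 2 September 2036.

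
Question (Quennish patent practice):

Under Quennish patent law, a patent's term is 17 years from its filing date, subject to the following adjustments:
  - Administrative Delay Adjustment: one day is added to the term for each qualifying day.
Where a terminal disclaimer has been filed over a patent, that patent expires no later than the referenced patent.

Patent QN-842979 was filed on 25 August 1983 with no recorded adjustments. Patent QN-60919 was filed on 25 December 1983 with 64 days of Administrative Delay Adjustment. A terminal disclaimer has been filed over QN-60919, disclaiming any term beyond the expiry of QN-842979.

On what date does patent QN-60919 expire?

August 25, 2000

Natural term of QN-60919:
  Base: filing + 17 years → 25 December 2000.
  Administrative Delay Adjustment: +64 days → 27 February 2001.
Expiry of referenced patent QN-842979:
  Base: filing + 17 years → 25 August 2000.
Terminal disclaimer: QN-60919 expires on the earlier of 27 February 2001 and 25 August 2000.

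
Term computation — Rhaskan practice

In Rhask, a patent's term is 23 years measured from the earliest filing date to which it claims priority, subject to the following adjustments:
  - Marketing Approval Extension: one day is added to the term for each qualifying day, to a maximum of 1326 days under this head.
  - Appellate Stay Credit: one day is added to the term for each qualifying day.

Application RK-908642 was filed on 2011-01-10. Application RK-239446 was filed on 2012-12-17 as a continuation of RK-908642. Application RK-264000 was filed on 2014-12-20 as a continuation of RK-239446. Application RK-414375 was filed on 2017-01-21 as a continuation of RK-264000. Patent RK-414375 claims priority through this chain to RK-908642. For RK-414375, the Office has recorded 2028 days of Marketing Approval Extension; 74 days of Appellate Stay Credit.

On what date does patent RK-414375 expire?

Earliest priority filing: 10 January 2011.
Base term: 10 January 2011 + 23 years → 10 January 2034.
Marketing Approval Extension: 2028 days claimed exceeds the 1326-day cap, so +1326 days → 28 August 2037.
Appellate Stay Credit: +74 days → 10 November 2037.

2037-11-10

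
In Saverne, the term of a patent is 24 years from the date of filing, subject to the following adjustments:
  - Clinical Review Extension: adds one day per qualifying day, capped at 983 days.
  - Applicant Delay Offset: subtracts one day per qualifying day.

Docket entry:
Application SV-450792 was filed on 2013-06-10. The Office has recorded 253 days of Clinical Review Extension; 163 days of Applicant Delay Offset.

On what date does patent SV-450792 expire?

Base term: filing date + 24 years → 10 June 2037.
Clinical Review Extension: 253 days (within the 983-day cap) → +253 days → 18 February 2038.
Applicant Delay Offset: −163 days → 8 September 2037.

September 8, 2037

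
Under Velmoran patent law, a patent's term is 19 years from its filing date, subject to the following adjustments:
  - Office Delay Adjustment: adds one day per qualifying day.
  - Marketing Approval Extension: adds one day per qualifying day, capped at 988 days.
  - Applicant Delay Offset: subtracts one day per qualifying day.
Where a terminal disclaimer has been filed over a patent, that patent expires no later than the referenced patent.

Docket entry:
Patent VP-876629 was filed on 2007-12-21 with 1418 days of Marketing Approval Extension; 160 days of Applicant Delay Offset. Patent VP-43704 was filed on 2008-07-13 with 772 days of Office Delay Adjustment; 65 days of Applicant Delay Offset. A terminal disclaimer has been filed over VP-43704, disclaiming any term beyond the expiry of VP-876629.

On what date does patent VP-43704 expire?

March 28, 2029

Natural term of VP-43704:
  Base: filing + 19 years → 13 July 2027.
  Office Delay Adjustment: +772 days → 23 August 2029.
  Applicant Delay Offset: −65 days → 19 June 2029.
Expiry of referenced patent VP-876629:
  Base: filing + 19 years → 21 December 2026.
  Marketing Approval Extension: 1418 days claimed exceeds the 988-day cap, so +988 days → 4 September 2029.
  Applicant Delay Offset: −160 days → 28 March 2029.
Terminal disclaimer: VP-43704 expires on the earlier of 19 June 2029 and 28 March 2029.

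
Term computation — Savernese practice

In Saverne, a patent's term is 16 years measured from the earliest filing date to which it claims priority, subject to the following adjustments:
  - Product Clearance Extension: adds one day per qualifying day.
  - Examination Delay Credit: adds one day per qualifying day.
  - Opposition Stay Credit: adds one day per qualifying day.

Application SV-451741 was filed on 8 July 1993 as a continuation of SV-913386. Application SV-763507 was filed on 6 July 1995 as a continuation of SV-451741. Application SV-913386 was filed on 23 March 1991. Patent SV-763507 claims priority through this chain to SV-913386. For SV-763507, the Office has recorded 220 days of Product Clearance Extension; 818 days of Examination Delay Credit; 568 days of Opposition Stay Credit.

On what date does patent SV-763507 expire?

Earliest priority filing: 23 March 1991.
Base term: 23 March 1991 + 16 years → 23 March 2007.
Product Clearance Extension: +220 days → 29 October 2007.
Examination Delay Credit: +818 days → 24 January 2010.
Opposition Stay Credit: +568 days → 15 August 2011.

August 15, 2011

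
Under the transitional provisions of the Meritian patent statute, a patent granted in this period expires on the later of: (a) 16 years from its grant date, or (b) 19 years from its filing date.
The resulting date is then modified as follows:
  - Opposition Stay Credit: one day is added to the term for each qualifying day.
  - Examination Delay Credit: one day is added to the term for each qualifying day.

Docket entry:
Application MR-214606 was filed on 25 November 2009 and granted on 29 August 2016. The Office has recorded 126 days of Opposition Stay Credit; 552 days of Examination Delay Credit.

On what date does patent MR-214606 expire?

July 8, 2034

(a) grant + 16 years → 29 August 2032.
(b) filing + 19 years → 25 November 2028.
Later of the two: 29 August 2032.
Opposition Stay Credit: +126 days → 2 January 2033.
Examination Delay Credit: +552 days → 8 July 2034.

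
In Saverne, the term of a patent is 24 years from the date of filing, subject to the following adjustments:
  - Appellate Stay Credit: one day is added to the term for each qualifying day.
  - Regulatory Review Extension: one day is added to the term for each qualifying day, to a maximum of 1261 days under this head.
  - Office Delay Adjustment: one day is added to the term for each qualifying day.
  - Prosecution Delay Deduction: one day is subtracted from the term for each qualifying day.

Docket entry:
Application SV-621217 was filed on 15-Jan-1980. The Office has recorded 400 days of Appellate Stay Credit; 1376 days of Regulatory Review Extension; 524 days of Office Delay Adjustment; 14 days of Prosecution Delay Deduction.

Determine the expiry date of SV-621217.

Base term: filing date + 24 years → 15 January 2004.
Appellate Stay Credit: +400 days → 18 February 2005.
Regulatory Review Extension: 1376 days claimed exceeds the 1261-day cap, so +1261 days → 2 August 2008.
Office Delay Adjustment: +524 days → 8 January 2010.
Prosecution Delay Deduction: −14 days → 25 December 2009.

December 25, 2009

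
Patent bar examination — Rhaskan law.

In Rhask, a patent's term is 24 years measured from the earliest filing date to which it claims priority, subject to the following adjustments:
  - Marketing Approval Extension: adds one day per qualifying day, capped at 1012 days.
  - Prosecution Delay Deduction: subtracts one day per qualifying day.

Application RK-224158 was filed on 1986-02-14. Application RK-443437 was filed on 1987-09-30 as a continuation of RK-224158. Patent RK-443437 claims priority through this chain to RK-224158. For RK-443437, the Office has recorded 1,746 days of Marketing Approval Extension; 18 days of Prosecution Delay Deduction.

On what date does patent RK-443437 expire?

2012-11-04

Earliest priority filing: 14 February 1986.
Base term: 14 February 1986 + 24 years → 14 February 2010.
Marketing Approval Extension: 1746 days claimed exceeds the 1012-day cap, so +1012 days → 22 November 2012.
Prosecution Delay Deduction: −18 days → 4 November 2012.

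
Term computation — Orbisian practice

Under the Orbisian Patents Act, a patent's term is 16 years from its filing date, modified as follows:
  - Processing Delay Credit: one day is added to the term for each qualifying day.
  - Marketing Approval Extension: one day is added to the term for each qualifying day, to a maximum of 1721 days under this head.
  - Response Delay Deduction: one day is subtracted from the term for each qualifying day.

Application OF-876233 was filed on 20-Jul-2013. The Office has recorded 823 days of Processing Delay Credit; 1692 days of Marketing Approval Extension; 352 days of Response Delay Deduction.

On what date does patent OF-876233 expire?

2035-06-22

Base term: filing date + 16 years → 20 July 2029.
Processing Delay Credit: +823 days → 21 October 2031.
Marketing Approval Extension: 1692 days (within the 1721-day cap) → +1692 days → 8 June 2036.
Response Delay Deduction: −352 days → 22 June 2035.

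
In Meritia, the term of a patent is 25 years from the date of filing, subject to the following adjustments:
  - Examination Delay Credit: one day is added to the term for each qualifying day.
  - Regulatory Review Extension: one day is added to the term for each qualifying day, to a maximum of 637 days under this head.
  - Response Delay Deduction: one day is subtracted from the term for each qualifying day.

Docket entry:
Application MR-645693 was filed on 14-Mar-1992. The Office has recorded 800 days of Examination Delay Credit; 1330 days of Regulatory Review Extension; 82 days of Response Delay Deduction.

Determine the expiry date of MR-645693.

Base term: filing date + 25 years → 14 March 2017.
Examination Delay Credit: +800 days → 23 May 2019.
Regulatory Review Extension: 1330 days claimed exceeds the 637-day cap, so +637 days → 18 February 2021.
Response Delay Deduction: −82 days → 28 November 2020.

2020-11-28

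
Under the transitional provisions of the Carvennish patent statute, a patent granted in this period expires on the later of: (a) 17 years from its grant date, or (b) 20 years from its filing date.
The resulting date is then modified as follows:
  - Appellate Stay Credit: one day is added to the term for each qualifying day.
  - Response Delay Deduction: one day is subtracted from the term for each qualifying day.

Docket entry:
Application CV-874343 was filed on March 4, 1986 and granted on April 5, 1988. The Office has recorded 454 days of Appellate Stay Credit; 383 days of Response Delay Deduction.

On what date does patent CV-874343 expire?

May 14, 2006

(a) grant + 17 years → 5 April 2005.
(b) filing + 20 years → 4 March 2006.
Later of the two: 4 March 2006.
Appellate Stay Credit: +454 days → 1 June 2007.
Response Delay Deduction: −383 days → 14 May 2006.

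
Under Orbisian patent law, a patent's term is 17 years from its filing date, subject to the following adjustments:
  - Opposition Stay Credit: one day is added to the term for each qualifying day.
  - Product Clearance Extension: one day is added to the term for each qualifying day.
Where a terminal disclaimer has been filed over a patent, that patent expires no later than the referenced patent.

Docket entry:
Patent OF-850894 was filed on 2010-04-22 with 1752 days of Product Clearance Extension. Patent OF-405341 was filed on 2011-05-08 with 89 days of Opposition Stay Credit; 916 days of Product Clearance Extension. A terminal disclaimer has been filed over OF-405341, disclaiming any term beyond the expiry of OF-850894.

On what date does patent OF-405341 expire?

Natural term of OF-405341:
  Base: filing + 17 years → 8 May 2028.
  Opposition Stay Credit: +89 days → 5 August 2028.
  Product Clearance Extension: +916 days → 7 February 2031.
Expiry of referenced patent OF-850894:
  Base: filing + 17 years → 22 April 2027.
  Product Clearance Extension: +1752 days → 7 February 2032.
Terminal disclaimer: OF-405341 expires on the earlier of 7 February 2031 and 7 February 2032.

February 7, 2031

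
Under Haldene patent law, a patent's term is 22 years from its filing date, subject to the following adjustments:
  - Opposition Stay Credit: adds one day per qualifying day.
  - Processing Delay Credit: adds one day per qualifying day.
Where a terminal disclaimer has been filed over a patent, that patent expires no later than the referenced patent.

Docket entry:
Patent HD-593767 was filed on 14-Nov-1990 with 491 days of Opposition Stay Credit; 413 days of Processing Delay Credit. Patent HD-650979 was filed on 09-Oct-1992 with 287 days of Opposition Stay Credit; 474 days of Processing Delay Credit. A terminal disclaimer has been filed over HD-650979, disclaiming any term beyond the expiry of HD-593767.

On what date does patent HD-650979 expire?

May 7, 2015

Natural term of HD-650979:
  Base: filing + 22 years → 9 October 2014.
  Opposition Stay Credit: +287 days → 23 July 2015.
  Processing Delay Credit: +474 days → 8 November 2016.
Expiry of referenced patent HD-593767:
  Base: filing + 22 years → 14 November 2012.
  Opposition Stay Credit: +491 days → 20 March 2014.
  Processing Delay Credit: +413 days → 7 May 2015.
Terminal disclaimer: HD-650979 expires on the earlier of 8 November 2016 and 7 May 2015.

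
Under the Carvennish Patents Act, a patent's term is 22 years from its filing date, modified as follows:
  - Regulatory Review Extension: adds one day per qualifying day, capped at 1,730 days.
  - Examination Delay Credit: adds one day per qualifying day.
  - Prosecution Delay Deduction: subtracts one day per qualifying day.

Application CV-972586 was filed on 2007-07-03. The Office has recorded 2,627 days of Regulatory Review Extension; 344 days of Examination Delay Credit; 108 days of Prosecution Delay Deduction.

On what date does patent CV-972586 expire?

2034-11-20

Base term: filing date + 22 years → 3 July 2029.
Regulatory Review Extension: 2627 days claimed exceeds the 1730-day cap, so +1730 days → 29 March 2034.
Examination Delay Credit: +344 days → 8 March 2035.
Prosecution Delay Deduction: −108 days → 20 November 2034.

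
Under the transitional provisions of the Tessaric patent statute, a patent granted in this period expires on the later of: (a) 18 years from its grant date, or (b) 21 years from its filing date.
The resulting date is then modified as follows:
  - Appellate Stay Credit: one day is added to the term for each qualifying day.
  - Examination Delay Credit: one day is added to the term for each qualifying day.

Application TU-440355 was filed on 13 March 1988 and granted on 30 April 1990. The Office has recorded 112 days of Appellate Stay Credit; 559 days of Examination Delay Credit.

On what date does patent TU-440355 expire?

(a) grant + 18 years → 30 April 2008.
(b) filing + 21 years → 13 March 2009.
Later of the two: 13 March 2009.
Appellate Stay Credit: +112 days → 3 July 2009.
Examination Delay Credit: +559 days → 13 January 2011.

2011-01-13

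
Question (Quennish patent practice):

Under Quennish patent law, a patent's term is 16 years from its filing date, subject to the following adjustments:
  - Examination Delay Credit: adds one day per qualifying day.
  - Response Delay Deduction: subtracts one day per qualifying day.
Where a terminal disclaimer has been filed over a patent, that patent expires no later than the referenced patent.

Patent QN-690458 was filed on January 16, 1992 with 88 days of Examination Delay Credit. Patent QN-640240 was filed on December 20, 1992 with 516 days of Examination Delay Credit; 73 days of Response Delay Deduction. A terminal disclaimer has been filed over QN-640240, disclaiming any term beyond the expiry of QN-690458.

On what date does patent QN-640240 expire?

Natural term of QN-640240:
  Base: filing + 16 years → 20 December 2008.
  Examination Delay Credit: +516 days → 20 May 2010.
  Response Delay Deduction: −73 days → 8 March 2010.
Expiry of referenced patent QN-690458:
  Base: filing + 16 years → 16 January 2008.
  Examination Delay Credit: +88 days → 13 April 2008.
Terminal disclaimer: QN-640240 expires on the earlier of 8 March 2010 and 13 April 2008.

2008-04-13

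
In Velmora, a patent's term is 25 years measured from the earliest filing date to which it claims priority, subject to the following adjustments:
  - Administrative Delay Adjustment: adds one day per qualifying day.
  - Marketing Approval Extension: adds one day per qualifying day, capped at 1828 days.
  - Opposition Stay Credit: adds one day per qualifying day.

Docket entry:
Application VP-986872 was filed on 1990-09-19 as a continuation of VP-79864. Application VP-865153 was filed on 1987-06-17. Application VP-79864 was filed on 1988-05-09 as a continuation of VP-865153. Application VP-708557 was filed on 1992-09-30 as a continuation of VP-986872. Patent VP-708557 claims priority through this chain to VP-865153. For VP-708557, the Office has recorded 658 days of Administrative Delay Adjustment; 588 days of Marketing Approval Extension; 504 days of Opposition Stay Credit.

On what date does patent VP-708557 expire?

Earliest priority filing: 17 June 1987.
Base term: 17 June 1987 + 25 years → 17 June 2012.
Administrative Delay Adjustment: +658 days → 6 April 2014.
Marketing Approval Extension: 588 days (within the 1828-day cap) → +588 days → 15 November 2015.
Opposition Stay Credit: +504 days → 2 April 2017.

2017-04-02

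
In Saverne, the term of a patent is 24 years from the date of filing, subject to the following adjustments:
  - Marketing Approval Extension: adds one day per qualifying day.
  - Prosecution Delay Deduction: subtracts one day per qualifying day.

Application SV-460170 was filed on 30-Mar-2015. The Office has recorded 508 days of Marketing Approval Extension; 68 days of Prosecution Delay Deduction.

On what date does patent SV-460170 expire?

Base term: filing date + 24 years → 30 March 2039.
Marketing Approval Extension: +508 days → 19 August 2040.
Prosecution Delay Deduction: −68 days → 12 June 2040.

2040-06-12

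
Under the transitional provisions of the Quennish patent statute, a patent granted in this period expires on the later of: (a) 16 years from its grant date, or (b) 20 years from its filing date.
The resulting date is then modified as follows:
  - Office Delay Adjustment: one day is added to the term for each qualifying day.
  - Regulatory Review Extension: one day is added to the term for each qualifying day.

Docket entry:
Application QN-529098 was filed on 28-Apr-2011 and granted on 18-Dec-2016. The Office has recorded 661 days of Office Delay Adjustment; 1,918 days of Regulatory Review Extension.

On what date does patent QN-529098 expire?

(a) grant + 16 years → 18 December 2032.
(b) filing + 20 years → 28 April 2031.
Later of the two: 18 December 2032.
Office Delay Adjustment: +661 days → 10 October 2034.
Regulatory Review Extension: +1918 days → 10 January 2040.

January 10, 2040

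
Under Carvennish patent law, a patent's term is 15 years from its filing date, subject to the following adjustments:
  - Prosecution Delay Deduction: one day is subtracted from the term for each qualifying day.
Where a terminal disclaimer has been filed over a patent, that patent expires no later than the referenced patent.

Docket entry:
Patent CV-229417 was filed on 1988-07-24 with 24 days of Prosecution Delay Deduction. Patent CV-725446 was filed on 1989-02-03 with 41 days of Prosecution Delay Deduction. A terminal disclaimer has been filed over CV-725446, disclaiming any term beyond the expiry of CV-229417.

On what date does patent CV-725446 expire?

2003-06-30

Natural term of CV-725446:
  Base: filing + 15 years → 3 February 2004.
  Prosecution Delay Deduction: −41 days → 24 December 2003.
Expiry of referenced patent CV-229417:
  Base: filing + 15 years → 24 July 2003.
  Prosecution Delay Deduction: −24 days → 30 June 2003.
Terminal disclaimer: CV-725446 expires on the earlier of 24 December 2003 and 30 June 2003.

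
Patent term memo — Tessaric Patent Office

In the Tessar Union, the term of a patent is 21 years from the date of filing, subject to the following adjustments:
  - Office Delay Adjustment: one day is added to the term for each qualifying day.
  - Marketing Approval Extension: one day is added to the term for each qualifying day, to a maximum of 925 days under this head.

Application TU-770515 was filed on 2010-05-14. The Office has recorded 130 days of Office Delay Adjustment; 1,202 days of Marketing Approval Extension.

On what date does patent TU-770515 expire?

Base term: filing date + 21 years → 14 May 2031.
Office Delay Adjustment: +130 days → 21 September 2031.
Marketing Approval Extension: 1202 days claimed exceeds the 925-day cap, so +925 days → 3 April 2034.

2034-04-03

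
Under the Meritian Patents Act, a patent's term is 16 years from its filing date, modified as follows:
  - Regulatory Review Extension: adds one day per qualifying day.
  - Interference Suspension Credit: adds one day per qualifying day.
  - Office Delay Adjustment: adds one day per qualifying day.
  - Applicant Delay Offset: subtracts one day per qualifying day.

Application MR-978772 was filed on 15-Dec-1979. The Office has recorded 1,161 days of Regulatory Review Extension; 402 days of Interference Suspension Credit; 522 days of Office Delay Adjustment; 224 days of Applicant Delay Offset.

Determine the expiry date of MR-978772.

January 18, 2001

Base term: filing date + 16 years → 15 December 1995.
Regulatory Review Extension: +1161 days → 18 February 1999.
Interference Suspension Credit: +402 days → 26 March 2000.
Office Delay Adjustment: +522 days → 30 August 2001.
Applicant Delay Offset: −224 days → 18 January 2001.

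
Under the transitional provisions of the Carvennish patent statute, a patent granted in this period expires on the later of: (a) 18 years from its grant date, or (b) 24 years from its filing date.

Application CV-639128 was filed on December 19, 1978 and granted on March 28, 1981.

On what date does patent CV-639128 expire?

(a) grant + 18 years → 28 March 1999.
(b) filing + 24 years → 19 December 2002.
Later of the two: 19 December 2002.

2002-12-19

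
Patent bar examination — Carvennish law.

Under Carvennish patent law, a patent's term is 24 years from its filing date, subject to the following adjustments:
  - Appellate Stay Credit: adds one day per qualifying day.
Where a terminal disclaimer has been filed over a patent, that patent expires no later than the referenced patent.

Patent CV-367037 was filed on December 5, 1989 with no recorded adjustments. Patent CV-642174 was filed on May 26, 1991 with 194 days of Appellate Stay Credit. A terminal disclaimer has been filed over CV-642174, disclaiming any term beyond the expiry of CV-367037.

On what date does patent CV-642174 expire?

Natural term of CV-642174:
  Base: filing + 24 years → 26 May 2015.
  Appellate Stay Credit: +194 days → 6 December 2015.
Expiry of referenced patent CV-367037:
  Base: filing + 24 years → 5 December 2013.
Terminal disclaimer: CV-642174 expires on the earlier of 6 December 2015 and 5 December 2013.

December 5, 2013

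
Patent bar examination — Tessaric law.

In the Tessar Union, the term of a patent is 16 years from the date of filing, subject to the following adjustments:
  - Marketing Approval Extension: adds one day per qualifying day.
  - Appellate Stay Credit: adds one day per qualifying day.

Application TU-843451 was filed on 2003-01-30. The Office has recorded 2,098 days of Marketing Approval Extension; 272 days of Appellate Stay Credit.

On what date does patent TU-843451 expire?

Base term: filing date + 16 years → 30 January 2019.
Marketing Approval Extension: +2098 days → 28 October 2024.
Appellate Stay Credit: +272 days → 27 July 2025.

2025-07-27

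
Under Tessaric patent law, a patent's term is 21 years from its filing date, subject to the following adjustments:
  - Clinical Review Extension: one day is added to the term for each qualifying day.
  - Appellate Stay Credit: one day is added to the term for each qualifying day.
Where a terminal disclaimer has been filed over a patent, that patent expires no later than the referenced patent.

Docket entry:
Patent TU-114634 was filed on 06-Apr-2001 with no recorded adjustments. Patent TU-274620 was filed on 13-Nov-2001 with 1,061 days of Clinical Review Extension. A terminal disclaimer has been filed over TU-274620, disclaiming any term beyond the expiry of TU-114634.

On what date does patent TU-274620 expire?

April 6, 2022

Natural term of TU-274620:
  Base: filing + 21 years → 13 November 2022.
  Clinical Review Extension: +1061 days → 9 October 2025.
Expiry of referenced patent TU-114634:
  Base: filing + 21 years → 6 April 2022.
Terminal disclaimer: TU-274620 expires on the earlier of 9 October 2025 and 6 April 2022.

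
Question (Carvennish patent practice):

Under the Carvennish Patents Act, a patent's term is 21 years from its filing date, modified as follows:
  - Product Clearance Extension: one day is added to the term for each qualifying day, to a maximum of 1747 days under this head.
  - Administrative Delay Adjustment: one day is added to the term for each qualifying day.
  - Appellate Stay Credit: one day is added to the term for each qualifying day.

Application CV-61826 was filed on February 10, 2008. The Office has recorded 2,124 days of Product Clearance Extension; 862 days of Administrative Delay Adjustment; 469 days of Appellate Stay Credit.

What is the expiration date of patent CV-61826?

Base term: filing date + 21 years → 10 February 2029.
Product Clearance Extension: 2124 days claimed exceeds the 1747-day cap, so +1747 days → 23 November 2033.
Administrative Delay Adjustment: +862 days → 3 April 2036.
Appellate Stay Credit: +469 days → 16 July 2037.

July 16, 2037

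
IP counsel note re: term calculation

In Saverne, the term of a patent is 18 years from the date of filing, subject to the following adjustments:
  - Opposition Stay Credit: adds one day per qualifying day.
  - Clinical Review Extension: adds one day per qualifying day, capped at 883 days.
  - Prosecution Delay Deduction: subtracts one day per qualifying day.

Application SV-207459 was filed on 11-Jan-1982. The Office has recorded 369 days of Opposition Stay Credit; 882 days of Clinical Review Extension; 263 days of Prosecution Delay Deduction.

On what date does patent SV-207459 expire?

Base term: filing date + 18 years → 11 January 2000.
Opposition Stay Credit: +369 days → 14 January 2001.
Clinical Review Extension: 882 days (within the 883-day cap) → +882 days → 15 June 2003.
Prosecution Delay Deduction: −263 days → 25 September 2002.

September 25, 2002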